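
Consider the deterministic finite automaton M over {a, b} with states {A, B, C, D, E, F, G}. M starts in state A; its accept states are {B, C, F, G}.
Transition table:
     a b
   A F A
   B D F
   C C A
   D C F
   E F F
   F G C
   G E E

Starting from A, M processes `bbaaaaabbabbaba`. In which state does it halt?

A --b--> A
A --b--> A
A --a--> F
F --a--> G
G --a--> E
E --a--> F
F --a--> G
G --b--> E
E --b--> F
F --a--> G
G --b--> E
E --b--> F
F --a--> G
G --b--> E
E --a--> F

F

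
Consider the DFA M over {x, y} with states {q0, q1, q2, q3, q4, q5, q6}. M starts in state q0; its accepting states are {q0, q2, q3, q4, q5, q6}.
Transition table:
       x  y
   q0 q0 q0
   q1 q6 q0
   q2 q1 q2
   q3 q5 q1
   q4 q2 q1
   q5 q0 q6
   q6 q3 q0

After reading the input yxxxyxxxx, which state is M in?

q0 --y--> q0
q0 --x--> q0
q0 --x--> q0
q0 --x--> q0
q0 --y--> q0
q0 --x--> q0
q0 --x--> q0
q0 --x--> q0
q0 --x--> q0

q0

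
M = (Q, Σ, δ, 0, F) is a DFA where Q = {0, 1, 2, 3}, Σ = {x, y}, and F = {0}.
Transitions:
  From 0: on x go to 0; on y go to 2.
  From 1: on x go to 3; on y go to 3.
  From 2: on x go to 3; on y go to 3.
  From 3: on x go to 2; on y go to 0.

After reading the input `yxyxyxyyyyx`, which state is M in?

0 --y--> 2
2 --x--> 3
3 --y--> 0
0 --x--> 0
0 --y--> 2
2 --x--> 3
3 --y--> 0
0 --y--> 2
2 --y--> 3
3 --y--> 0
0 --x--> 0

0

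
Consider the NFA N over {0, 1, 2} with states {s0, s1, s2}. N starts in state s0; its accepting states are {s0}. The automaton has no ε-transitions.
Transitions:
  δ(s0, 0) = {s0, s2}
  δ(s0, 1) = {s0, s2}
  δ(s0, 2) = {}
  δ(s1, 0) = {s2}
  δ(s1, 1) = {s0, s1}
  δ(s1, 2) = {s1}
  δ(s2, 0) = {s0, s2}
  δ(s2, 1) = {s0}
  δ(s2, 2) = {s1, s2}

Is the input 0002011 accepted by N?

Start: {s0}
read 0: {s0, s2}
read 0: {s0, s2}
read 0: {s0, s2}
read 2: {s1, s2}
read 0: {s0, s2}
read 1: {s0, s2}
read 1: {s0, s2}
Reachable ∩ accepting = {s0} — nonempty.

accepted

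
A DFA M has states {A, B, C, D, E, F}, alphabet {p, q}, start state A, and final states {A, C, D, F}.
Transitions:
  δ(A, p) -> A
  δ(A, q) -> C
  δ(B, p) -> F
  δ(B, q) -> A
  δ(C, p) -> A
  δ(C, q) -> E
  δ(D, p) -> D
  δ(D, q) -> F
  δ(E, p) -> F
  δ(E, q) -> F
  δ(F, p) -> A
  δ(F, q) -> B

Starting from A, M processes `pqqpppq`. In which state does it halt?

A --p--> A
A --q--> C
C --q--> E
E --p--> F
F --p--> A
A --p--> A
A --q--> C

C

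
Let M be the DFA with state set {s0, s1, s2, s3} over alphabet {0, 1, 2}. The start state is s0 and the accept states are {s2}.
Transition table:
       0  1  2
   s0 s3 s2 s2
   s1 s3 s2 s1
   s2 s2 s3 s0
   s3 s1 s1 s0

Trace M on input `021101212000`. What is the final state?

s0 --0--> s3
s3 --2--> s0
s0 --1--> s2
s2 --1--> s3
s3 --0--> s1
s1 --1--> s2
s2 --2--> s0
s0 --1--> s2
s2 --2--> s0
s0 --0--> s3
s3 --0--> s1
s1 --0--> s3

s3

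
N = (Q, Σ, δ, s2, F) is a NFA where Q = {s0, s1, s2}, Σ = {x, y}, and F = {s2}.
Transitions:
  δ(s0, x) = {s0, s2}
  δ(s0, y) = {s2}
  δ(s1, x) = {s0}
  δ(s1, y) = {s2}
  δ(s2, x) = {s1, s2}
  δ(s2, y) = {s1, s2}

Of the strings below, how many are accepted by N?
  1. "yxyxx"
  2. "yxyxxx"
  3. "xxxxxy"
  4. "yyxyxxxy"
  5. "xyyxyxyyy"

5

"yxyxx": accepted
"yxyxxx": accepted
"xxxxxy": accepted
"yyxyxxxy": accepted
"xyyxyxyyy": accepted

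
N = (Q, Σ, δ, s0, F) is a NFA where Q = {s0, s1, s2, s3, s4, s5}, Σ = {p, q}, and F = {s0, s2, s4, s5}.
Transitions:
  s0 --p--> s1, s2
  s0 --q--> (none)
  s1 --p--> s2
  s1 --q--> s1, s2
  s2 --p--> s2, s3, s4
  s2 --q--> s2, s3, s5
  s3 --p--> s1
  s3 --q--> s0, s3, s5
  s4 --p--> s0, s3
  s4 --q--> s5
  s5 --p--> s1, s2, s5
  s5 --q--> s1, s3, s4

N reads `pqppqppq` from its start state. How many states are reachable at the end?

6

Start: {s0}
read p: {s1, s2}
read q: {s1, s2, s3, s5}
read p: {s1, s2, s3, s4, s5}
read p: {s0, s1, s2, s3, s4, s5}
read q: {s0, s1, s2, s3, s4, s5}
read p: {s0, s1, s2, s3, s4, s5}
read p: {s0, s1, s2, s3, s4, s5}
read q: {s0, s1, s2, s3, s4, s5}
Final reachable set {s0, s1, s2, s3, s4, s5} has 6 states.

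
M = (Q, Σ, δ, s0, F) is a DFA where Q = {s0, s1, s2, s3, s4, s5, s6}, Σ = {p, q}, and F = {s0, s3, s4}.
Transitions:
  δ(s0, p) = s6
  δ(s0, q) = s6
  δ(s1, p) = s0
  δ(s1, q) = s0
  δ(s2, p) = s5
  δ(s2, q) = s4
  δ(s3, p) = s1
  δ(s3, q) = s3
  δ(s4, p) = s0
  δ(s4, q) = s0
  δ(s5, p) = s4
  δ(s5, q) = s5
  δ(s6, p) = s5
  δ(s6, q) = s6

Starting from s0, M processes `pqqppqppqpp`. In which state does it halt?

s0 --p--> s6
s6 --q--> s6
s6 --q--> s6
s6 --p--> s5
s5 --p--> s4
s4 --q--> s0
s0 --p--> s6
s6 --p--> s5
s5 --q--> s5
s5 --p--> s4
s4 --p--> s0

s0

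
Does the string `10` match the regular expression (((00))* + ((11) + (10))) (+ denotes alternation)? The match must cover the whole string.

yes

The right alternative ((11)+(10)) matches 10.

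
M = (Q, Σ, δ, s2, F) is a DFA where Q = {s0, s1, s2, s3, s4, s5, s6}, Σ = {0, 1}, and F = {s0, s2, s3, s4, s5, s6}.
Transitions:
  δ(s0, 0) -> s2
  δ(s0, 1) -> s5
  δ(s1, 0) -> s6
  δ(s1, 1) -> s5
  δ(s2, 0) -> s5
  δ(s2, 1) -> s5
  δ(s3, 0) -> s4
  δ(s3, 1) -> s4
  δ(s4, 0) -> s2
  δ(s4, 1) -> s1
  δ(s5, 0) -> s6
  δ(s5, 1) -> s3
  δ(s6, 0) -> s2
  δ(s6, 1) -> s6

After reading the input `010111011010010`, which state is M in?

s4

s2 --0--> s5
s5 --1--> s3
s3 --0--> s4
s4 --1--> s1
s1 --1--> s5
s5 --1--> s3
s3 --0--> s4
s4 --1--> s1
s1 --1--> s5
s5 --0--> s6
s6 --1--> s6
s6 --0--> s2
s2 --0--> s5
s5 --1--> s3
s3 --0--> s4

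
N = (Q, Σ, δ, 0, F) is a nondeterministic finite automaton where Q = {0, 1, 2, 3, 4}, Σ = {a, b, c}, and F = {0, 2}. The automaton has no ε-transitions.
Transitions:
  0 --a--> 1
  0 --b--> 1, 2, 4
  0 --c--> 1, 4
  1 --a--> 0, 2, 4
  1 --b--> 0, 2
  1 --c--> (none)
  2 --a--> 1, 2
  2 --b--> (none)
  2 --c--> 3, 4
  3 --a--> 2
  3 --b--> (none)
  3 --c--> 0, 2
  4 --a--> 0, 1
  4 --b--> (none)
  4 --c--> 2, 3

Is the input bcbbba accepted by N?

Start: {0}
read b: {1, 2, 4}
read c: {2, 3, 4}
read b: {}
The reachable set is empty and stays empty for the remaining 3 symbols.
Reachable ∩ accepting = {} — empty.

rejected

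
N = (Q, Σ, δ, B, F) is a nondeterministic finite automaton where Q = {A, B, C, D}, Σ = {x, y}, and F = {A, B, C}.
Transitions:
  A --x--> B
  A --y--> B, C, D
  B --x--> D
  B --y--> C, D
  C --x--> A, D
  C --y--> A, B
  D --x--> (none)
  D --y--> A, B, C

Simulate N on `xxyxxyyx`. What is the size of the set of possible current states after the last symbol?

0

Start: {B}
read x: {D}
read x: {}
The reachable set is empty and stays empty for the remaining 6 symbols.
Final reachable set {} has 0 states.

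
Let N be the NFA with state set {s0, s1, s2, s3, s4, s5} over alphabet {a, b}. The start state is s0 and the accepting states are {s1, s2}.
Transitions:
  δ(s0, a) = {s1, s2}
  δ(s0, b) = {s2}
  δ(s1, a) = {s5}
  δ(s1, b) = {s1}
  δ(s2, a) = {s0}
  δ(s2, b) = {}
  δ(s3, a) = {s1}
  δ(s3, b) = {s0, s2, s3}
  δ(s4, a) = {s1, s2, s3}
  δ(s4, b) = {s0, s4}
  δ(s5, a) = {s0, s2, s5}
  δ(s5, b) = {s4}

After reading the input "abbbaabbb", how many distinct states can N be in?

3

Start: {s0}
read a: {s1, s2}
read b: {s1}
read b: {s1}
read b: {s1}
read a: {s5}
read a: {s0, s2, s5}
read b: {s2, s4}
read b: {s0, s4}
read b: {s0, s2, s4}
Final reachable set {s0, s2, s4} has 3 states.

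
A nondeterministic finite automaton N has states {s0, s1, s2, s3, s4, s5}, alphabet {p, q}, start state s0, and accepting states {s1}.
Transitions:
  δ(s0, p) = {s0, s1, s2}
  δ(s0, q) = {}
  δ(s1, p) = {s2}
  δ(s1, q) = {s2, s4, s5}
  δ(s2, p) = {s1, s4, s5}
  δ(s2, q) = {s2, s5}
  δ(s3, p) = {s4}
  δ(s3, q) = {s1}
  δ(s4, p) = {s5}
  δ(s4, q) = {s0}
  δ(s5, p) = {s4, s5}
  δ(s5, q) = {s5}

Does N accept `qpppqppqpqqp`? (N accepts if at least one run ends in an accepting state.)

rejected

Start: {s0}
read q: {}
The reachable set is empty and stays empty for the remaining 11 symbols.
Reachable ∩ accepting = {} — empty.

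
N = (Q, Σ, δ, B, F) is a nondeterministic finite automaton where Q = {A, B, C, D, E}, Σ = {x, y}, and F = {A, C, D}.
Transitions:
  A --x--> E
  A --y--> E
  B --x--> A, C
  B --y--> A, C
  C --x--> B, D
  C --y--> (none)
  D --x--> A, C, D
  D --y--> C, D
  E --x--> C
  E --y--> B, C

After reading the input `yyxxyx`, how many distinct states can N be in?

Start: {B}
read y: {A, C}
read y: {E}
read x: {C}
read x: {B, D}
read y: {A, C, D}
read x: {A, B, C, D, E}
Final reachable set {A, B, C, D, E} has 5 states.

5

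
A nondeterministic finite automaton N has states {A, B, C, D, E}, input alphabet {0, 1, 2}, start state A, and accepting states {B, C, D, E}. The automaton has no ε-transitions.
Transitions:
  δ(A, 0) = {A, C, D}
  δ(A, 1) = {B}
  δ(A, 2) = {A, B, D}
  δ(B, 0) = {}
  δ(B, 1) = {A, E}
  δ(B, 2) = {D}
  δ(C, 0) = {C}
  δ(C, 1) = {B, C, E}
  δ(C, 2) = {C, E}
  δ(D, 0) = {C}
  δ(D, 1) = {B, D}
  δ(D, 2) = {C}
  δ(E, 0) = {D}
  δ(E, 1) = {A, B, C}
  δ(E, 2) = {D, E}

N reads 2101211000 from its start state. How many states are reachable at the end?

3

Start: {A}
read 2: {A, B, D}
read 1: {A, B, D, E}
read 0: {A, C, D}
read 1: {B, C, D, E}
read 2: {C, D, E}
read 1: {A, B, C, D, E}
read 1: {A, B, C, D, E}
read 0: {A, C, D}
read 0: {A, C, D}
read 0: {A, C, D}
Final reachable set {A, C, D} has 3 states.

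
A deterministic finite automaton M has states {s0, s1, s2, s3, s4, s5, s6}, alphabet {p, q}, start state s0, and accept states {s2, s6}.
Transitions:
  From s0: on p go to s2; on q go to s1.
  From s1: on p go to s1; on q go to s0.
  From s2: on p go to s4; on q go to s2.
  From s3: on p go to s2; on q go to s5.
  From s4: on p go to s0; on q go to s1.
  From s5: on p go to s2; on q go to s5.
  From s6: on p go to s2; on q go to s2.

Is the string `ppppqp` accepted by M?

s0 --p--> s2
s2 --p--> s4
s4 --p--> s0
s0 --p--> s2
s2 --q--> s2
s2 --p--> s4
End in state s4, which is not an accepting state.

rejected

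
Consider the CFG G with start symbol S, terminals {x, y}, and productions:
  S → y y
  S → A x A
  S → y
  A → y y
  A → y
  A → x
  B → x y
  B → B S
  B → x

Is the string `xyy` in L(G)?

no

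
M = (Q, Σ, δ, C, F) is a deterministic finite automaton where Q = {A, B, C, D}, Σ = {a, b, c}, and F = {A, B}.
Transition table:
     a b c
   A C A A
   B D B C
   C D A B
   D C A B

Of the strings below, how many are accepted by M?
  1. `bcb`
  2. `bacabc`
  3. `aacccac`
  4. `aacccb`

`bcb`: accepted
`bacabc`: accepted
`aacccac`: accepted
`aacccb`: accepted

4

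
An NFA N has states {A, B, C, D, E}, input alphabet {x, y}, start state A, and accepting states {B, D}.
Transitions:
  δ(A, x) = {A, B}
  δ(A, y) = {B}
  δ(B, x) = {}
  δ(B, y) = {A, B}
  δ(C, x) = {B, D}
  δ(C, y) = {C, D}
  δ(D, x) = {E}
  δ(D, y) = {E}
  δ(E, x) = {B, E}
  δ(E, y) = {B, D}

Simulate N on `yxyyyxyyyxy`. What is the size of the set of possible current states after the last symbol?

Start: {A}
read y: {B}
read x: {}
The reachable set is empty and stays empty for the remaining 9 symbols.
Final reachable set {} has 0 states.

0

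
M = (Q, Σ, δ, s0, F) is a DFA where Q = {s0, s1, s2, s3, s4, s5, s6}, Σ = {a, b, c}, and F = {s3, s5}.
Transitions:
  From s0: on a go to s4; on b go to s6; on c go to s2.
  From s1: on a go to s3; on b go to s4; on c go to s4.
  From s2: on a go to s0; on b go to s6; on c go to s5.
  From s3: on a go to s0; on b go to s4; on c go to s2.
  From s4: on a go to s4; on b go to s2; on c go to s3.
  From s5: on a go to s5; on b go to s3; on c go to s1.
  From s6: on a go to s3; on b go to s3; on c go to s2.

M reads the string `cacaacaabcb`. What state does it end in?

s3

s0 --c--> s2
s2 --a--> s0
s0 --c--> s2
s2 --a--> s0
s0 --a--> s4
s4 --c--> s3
s3 --a--> s0
s0 --a--> s4
s4 --b--> s2
s2 --c--> s5
s5 --b--> s3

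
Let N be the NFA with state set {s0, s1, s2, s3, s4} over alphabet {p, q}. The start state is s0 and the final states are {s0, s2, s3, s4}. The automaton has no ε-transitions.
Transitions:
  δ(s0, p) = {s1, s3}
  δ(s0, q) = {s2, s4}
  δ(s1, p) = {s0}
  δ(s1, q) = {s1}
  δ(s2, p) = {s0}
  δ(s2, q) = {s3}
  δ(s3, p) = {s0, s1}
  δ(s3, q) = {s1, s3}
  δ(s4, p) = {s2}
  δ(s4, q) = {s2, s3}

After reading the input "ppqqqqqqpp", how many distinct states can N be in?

3

Start: {s0}
read p: {s1, s3}
read p: {s0, s1}
read q: {s1, s2, s4}
read q: {s1, s2, s3}
read q: {s1, s3}
read q: {s1, s3}
read q: {s1, s3}
read q: {s1, s3}
read p: {s0, s1}
read p: {s0, s1, s3}
Final reachable set {s0, s1, s3} has 3 states.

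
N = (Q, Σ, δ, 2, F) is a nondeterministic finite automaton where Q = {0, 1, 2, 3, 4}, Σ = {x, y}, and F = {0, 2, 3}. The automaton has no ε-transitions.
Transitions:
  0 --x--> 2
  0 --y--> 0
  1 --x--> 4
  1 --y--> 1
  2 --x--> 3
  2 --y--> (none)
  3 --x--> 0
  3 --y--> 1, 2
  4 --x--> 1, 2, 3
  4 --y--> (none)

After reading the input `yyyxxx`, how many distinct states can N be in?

Start: {2}
read y: {}
The reachable set is empty and stays empty for the remaining 5 symbols.
Final reachable set {} has 0 states.

0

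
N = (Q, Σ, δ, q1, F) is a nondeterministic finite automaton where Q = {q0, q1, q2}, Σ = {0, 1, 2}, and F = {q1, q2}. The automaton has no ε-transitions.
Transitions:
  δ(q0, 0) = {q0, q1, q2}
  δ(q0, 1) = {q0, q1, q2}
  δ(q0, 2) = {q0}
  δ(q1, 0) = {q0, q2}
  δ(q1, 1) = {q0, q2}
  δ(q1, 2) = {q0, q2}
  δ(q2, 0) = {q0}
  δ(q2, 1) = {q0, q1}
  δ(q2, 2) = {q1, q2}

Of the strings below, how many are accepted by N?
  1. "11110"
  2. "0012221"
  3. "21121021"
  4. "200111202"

4

"11110": accepted
"0012221": accepted
"21121021": accepted
"200111202": accepted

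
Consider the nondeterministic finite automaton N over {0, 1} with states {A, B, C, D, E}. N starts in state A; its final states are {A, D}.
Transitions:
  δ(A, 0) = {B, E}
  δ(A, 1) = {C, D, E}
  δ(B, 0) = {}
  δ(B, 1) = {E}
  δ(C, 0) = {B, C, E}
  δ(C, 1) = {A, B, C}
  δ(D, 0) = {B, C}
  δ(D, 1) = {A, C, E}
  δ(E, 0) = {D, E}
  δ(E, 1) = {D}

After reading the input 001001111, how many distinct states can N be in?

5

Start: {A}
read 0: {B, E}
read 0: {D, E}
read 1: {A, C, D, E}
read 0: {B, C, D, E}
read 0: {B, C, D, E}
read 1: {A, B, C, D, E}
read 1: {A, B, C, D, E}
read 1: {A, B, C, D, E}
read 1: {A, B, C, D, E}
Final reachable set {A, B, C, D, E} has 5 states.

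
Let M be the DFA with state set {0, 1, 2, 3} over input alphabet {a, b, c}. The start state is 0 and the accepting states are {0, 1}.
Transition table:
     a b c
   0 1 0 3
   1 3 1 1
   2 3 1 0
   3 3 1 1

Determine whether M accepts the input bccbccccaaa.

rejected

0 --b--> 0
0 --c--> 3
3 --c--> 1
1 --b--> 1
1 --c--> 1
1 --c--> 1
1 --c--> 1
1 --c--> 1
1 --a--> 3
3 --a--> 3
3 --a--> 3
End in state 3, which is not an accepting state.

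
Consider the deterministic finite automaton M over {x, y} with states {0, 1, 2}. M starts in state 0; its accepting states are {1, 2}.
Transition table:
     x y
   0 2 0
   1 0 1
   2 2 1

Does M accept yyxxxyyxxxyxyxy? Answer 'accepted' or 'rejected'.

accepted

0 --y--> 0
0 --y--> 0
0 --x--> 2
2 --x--> 2
2 --x--> 2
2 --y--> 1
1 --y--> 1
1 --x--> 0
0 --x--> 2
2 --x--> 2
2 --y--> 1
1 --x--> 0
0 --y--> 0
0 --x--> 2
2 --y--> 1
End in state 1, which is an accepting state.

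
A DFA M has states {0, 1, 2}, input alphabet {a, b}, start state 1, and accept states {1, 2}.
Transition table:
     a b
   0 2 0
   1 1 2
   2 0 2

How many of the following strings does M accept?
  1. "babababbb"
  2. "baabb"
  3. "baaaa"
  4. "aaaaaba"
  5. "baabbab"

2

"babababbb": rejected
"baabb": accepted
"baaaa": accepted
"aaaaaba": rejected
"baabbab": rejected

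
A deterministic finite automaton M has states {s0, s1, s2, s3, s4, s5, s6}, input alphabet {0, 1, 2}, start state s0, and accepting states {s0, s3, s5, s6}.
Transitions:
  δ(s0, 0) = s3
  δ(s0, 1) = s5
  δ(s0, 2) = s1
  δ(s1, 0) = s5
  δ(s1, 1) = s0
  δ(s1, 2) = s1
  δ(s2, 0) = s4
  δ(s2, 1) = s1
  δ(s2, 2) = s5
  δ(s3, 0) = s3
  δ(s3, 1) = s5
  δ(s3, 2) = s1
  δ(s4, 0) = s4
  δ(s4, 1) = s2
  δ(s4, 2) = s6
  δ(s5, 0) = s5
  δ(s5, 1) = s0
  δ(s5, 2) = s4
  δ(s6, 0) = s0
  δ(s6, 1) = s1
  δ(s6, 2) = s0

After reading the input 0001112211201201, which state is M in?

s0 --0--> s3
s3 --0--> s3
s3 --0--> s3
s3 --1--> s5
s5 --1--> s0
s0 --1--> s5
s5 --2--> s4
s4 --2--> s6
s6 --1--> s1
s1 --1--> s0
s0 --2--> s1
s1 --0--> s5
s5 --1--> s0
s0 --2--> s1
s1 --0--> s5
s5 --1--> s0

s0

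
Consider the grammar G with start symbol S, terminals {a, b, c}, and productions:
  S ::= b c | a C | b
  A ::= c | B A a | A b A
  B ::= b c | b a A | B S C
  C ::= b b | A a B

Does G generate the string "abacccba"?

no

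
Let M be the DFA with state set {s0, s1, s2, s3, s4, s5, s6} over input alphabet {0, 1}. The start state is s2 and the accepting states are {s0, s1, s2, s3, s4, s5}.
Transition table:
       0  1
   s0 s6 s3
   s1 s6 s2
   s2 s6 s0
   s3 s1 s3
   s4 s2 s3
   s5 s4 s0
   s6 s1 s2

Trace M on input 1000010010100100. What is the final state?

s2 --1--> s0
s0 --0--> s6
s6 --0--> s1
s1 --0--> s6
s6 --0--> s1
s1 --1--> s2
s2 --0--> s6
s6 --0--> s1
s1 --1--> s2
s2 --0--> s6
s6 --1--> s2
s2 --0--> s6
s6 --0--> s1
s1 --1--> s2
s2 --0--> s6
s6 --0--> s1

s1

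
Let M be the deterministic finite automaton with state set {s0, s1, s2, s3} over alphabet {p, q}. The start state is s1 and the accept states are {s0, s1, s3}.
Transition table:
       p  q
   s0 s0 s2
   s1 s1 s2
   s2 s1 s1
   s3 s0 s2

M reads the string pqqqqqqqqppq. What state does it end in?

s1 --p--> s1
s1 --q--> s2
s2 --q--> s1
s1 --q--> s2
s2 --q--> s1
s1 --q--> s2
s2 --q--> s1
s1 --q--> s2
s2 --q--> s1
s1 --p--> s1
s1 --p--> s1
s1 --q--> s2

s2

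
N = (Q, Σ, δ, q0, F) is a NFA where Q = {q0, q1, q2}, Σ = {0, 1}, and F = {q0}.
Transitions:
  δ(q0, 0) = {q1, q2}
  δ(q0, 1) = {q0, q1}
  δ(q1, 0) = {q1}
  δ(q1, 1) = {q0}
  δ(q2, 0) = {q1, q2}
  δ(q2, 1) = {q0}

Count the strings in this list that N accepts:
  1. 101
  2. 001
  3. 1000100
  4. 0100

2

101: accepted
001: accepted
1000100: rejected
0100: rejected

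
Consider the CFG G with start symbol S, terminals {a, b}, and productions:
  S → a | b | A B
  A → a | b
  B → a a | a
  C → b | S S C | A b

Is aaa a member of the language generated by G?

S ⇒ AB ⇒ aB ⇒ aaa

yes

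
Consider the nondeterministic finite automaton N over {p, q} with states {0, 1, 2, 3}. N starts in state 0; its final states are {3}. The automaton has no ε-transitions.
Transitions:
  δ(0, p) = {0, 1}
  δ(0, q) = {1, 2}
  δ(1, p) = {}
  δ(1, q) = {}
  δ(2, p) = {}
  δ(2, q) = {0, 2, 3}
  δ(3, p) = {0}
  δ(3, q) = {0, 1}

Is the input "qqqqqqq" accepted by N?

accepted

Start: {0}
read q: {1, 2}
read q: {0, 2, 3}
read q: {0, 1, 2, 3}
read q: {0, 1, 2, 3}
read q: {0, 1, 2, 3}
read q: {0, 1, 2, 3}
read q: {0, 1, 2, 3}
Reachable ∩ accepting = {3} — nonempty.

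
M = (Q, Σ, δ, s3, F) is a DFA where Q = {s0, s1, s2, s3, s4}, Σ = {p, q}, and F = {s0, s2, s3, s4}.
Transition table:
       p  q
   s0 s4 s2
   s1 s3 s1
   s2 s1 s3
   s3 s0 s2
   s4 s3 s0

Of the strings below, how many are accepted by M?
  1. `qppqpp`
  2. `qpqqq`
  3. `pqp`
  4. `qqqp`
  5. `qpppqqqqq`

`qppqpp`: accepted
`qpqqq`: rejected
`pqp`: rejected
`qqqp`: rejected
`qpppqqqqq`: accepted

2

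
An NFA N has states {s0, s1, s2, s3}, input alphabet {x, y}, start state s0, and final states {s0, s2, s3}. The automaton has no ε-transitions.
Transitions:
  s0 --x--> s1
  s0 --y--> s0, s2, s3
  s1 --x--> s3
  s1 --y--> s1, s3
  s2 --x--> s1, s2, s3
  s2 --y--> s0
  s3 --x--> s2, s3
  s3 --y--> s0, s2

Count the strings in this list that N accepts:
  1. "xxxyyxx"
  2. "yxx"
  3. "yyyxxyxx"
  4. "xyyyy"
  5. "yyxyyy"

"xxxyyxx": accepted
"yxx": accepted
"yyyxxyxx": accepted
"xyyyy": accepted
"yyxyyy": accepted

5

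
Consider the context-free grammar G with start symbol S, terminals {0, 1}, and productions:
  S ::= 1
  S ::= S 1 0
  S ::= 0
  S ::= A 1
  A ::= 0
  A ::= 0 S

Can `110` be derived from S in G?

yes

S ⇒ S10 ⇒ 110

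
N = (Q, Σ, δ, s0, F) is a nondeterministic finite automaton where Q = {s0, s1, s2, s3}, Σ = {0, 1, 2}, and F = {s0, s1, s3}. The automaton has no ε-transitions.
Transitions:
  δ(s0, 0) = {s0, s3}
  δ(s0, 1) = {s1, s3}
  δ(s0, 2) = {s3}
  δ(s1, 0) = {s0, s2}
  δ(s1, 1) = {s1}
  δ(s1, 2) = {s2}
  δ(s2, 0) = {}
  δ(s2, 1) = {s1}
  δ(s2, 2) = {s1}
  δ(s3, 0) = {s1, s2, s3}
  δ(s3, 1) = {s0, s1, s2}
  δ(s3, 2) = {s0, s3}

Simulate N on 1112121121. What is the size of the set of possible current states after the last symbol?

4

Start: {s0}
read 1: {s1, s3}
read 1: {s0, s1, s2}
read 1: {s1, s3}
read 2: {s0, s2, s3}
read 1: {s0, s1, s2, s3}
read 2: {s0, s1, s2, s3}
read 1: {s0, s1, s2, s3}
read 1: {s0, s1, s2, s3}
read 2: {s0, s1, s2, s3}
read 1: {s0, s1, s2, s3}
Final reachable set {s0, s1, s2, s3} has 4 states.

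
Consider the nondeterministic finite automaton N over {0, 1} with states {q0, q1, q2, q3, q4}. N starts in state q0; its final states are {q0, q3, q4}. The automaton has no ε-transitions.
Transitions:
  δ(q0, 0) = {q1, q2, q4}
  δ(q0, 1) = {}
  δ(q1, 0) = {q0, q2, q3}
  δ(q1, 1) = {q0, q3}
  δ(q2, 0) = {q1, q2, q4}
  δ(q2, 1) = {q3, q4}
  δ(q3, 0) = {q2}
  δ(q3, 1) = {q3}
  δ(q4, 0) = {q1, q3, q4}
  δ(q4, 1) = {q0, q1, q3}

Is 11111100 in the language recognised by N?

Start: {q0}
read 1: {}
The reachable set is empty and stays empty for the remaining 7 symbols.
Reachable ∩ accepting = {} — empty.

rejected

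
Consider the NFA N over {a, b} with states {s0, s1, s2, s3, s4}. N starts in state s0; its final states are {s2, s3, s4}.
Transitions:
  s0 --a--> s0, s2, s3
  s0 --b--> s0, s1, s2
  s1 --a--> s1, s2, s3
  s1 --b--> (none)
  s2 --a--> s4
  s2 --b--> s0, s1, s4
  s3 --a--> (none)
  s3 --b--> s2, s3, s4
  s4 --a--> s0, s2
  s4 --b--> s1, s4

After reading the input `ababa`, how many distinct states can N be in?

5

Start: {s0}
read a: {s0, s2, s3}
read b: {s0, s1, s2, s3, s4}
read a: {s0, s1, s2, s3, s4}
read b: {s0, s1, s2, s3, s4}
read a: {s0, s1, s2, s3, s4}
Final reachable set {s0, s1, s2, s3, s4} has 5 states.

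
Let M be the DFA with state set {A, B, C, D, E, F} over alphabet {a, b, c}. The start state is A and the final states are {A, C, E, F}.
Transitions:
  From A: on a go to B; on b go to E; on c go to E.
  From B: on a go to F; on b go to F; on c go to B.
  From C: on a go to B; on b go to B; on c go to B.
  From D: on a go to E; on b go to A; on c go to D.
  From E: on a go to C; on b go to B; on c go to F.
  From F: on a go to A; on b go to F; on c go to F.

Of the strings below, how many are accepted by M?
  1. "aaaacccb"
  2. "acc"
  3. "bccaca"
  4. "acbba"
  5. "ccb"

4

"aaaacccb": accepted
"acc": rejected
"bccaca": accepted
"acbba": accepted
"ccb": accepted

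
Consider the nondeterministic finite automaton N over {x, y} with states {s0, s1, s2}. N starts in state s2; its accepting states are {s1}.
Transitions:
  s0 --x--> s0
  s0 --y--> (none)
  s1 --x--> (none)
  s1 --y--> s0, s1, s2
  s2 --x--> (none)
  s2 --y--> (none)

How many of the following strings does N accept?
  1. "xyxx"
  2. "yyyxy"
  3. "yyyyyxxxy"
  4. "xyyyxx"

"xyxx": rejected
"yyyxy": rejected
"yyyyyxxxy": rejected
"xyyyxx": rejected

0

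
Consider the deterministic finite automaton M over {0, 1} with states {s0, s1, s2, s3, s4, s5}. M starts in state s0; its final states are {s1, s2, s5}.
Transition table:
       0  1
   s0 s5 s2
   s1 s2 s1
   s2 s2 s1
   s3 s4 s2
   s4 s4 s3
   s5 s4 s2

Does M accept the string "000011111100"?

accepted

s0 --0--> s5
s5 --0--> s4
s4 --0--> s4
s4 --0--> s4
s4 --1--> s3
s3 --1--> s2
s2 --1--> s1
s1 --1--> s1
s1 --1--> s1
s1 --1--> s1
s1 --0--> s2
s2 --0--> s2
End in state s2, which is an accepting state.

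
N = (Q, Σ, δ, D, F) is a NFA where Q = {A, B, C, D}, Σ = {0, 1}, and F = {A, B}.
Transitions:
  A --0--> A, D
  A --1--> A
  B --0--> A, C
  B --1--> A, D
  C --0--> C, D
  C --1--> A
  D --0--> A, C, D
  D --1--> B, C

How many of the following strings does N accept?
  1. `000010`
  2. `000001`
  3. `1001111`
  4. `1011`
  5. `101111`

5

`000010`: accepted
`000001`: accepted
`1001111`: accepted
`1011`: accepted
`101111`: accepted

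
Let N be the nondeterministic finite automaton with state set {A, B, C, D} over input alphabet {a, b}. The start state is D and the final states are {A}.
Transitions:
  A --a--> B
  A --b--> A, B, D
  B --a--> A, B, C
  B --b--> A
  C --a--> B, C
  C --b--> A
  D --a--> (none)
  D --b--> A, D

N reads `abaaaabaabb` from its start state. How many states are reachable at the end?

0

Start: {D}
read a: {}
The reachable set is empty and stays empty for the remaining 10 symbols.
Final reachable set {} has 0 states.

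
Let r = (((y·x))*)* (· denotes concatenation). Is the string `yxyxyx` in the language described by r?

yes

Split into 3 pieces yx · yx · yx; each matches ((y·x))*.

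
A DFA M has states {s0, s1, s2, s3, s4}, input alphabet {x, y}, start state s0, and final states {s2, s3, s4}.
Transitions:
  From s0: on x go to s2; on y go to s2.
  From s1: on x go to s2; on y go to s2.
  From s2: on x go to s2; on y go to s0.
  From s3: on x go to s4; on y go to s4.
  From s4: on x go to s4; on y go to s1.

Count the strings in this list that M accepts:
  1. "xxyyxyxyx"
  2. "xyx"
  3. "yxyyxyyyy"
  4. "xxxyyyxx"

4

"xxyyxyxyx": accepted
"xyx": accepted
"yxyyxyyyy": accepted
"xxxyyyxx": accepted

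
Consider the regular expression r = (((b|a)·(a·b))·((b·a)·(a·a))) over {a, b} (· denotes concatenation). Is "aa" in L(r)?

No split of aa into u·v has ((b|a)·(a·b)) matching u and ((b·a)·(a·a)) matching v.

no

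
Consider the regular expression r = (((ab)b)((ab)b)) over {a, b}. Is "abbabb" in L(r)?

yes

Split as abb·abb: ((ab)b) matches abb and ((ab)b) matches abb.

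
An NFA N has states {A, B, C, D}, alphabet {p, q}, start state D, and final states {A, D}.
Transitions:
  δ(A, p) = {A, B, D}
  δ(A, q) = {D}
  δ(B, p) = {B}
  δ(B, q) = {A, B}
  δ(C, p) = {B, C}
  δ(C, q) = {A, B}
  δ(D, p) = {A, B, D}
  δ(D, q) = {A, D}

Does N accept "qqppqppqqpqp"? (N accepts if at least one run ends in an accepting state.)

accepted

Start: {D}
read q: {A, D}
read q: {A, D}
read p: {A, B, D}
read p: {A, B, D}
read q: {A, B, D}
read p: {A, B, D}
read p: {A, B, D}
read q: {A, B, D}
read q: {A, B, D}
read p: {A, B, D}
read q: {A, B, D}
read p: {A, B, D}
Reachable ∩ accepting = {A, D} — nonempty.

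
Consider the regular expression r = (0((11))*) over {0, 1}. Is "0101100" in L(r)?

No split of 0101100 into u·v has 0 matching u and ((11))* matching v.

no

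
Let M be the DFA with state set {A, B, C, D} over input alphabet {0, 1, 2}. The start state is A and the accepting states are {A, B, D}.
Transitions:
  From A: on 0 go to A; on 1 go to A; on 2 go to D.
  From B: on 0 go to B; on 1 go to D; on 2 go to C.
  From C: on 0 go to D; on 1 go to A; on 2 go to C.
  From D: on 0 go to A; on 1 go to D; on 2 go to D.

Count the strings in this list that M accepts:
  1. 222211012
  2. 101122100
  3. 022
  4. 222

4

222211012: accepted
101122100: accepted
022: accepted
222: accepted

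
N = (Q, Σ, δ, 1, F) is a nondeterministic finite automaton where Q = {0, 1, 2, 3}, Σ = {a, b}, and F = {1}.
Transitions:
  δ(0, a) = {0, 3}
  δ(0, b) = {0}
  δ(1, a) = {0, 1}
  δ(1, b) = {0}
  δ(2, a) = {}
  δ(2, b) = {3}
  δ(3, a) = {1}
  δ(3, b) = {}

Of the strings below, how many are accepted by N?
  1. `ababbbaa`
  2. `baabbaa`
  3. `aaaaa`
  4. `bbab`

`ababbbaa`: accepted
`baabbaa`: accepted
`aaaaa`: accepted
`bbab`: rejected

3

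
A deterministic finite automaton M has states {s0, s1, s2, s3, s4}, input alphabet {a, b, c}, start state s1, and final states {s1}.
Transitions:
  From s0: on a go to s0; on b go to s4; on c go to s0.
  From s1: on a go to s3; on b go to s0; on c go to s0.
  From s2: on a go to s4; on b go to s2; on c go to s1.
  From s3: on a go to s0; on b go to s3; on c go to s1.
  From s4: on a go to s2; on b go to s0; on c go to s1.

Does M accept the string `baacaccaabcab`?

s1 --b--> s0
s0 --a--> s0
s0 --a--> s0
s0 --c--> s0
s0 --a--> s0
s0 --c--> s0
s0 --c--> s0
s0 --a--> s0
s0 --a--> s0
s0 --b--> s4
s4 --c--> s1
s1 --a--> s3
s3 --b--> s3
End in state s3, which is not an accepting state.

rejected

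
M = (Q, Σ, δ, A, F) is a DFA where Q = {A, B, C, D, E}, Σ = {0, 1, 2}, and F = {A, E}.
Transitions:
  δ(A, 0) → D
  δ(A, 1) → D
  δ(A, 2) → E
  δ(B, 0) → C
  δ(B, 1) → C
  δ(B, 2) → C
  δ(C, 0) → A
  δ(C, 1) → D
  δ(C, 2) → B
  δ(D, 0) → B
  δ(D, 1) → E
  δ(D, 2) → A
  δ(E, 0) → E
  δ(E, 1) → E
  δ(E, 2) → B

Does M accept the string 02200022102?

rejected

A --0--> D
D --2--> A
A --2--> E
E --0--> E
E --0--> E
E --0--> E
E --2--> B
B --2--> C
C --1--> D
D --0--> B
B --2--> C
End in state C, which is not an accepting state.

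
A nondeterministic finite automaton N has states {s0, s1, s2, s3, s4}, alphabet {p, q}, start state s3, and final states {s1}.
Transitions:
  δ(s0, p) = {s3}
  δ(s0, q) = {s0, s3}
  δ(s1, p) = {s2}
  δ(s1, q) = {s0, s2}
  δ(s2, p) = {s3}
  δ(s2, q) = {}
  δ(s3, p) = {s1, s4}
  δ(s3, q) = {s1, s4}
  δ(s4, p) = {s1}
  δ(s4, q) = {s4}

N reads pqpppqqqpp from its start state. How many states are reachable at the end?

4

Start: {s3}
read p: {s1, s4}
read q: {s0, s2, s4}
read p: {s1, s3}
read p: {s1, s2, s4}
read p: {s1, s2, s3}
read q: {s0, s1, s2, s4}
read q: {s0, s2, s3, s4}
read q: {s0, s1, s3, s4}
read p: {s1, s2, s3, s4}
read p: {s1, s2, s3, s4}
Final reachable set {s1, s2, s3, s4} has 4 states.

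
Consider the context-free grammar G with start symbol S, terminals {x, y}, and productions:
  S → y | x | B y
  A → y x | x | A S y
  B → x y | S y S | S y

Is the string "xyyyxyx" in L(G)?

no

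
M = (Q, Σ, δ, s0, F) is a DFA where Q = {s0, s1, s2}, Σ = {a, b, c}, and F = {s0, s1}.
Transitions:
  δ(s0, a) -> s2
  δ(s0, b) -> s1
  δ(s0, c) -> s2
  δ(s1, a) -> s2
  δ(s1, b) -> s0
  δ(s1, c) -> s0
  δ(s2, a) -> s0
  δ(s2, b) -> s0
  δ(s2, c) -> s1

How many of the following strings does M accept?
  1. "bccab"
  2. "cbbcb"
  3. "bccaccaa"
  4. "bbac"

"bccab": accepted
"cbbcb": accepted
"bccaccaa": accepted
"bbac": accepted

4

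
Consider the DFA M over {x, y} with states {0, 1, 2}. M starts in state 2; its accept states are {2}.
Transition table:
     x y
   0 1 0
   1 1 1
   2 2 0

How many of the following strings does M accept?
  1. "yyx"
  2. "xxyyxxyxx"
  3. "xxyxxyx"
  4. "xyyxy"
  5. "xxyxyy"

0

"yyx": rejected
"xxyyxxyxx": rejected
"xxyxxyx": rejected
"xyyxy": rejected
"xxyxyy": rejected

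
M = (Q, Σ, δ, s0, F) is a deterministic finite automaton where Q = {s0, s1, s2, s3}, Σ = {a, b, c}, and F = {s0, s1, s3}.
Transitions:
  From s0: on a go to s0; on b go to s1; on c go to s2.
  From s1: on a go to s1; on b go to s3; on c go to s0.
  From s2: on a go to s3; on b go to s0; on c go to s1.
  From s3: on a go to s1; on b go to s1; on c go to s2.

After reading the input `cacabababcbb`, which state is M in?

s1

s0 --c--> s2
s2 --a--> s3
s3 --c--> s2
s2 --a--> s3
s3 --b--> s1
s1 --a--> s1
s1 --b--> s3
s3 --a--> s1
s1 --b--> s3
s3 --c--> s2
s2 --b--> s0
s0 --b--> s1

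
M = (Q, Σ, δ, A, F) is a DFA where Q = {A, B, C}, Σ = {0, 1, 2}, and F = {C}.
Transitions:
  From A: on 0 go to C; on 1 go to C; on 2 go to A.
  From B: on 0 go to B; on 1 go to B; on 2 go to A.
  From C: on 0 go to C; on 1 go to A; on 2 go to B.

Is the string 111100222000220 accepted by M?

accepted

A --1--> C
C --1--> A
A --1--> C
C --1--> A
A --0--> C
C --0--> C
C --2--> B
B --2--> A
A --2--> A
A --0--> C
C --0--> C
C --0--> C
C --2--> B
B --2--> A
A --0--> C
End in state C, which is an accepting state.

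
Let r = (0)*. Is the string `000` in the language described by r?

Split into 3 pieces 0 · 0 · 0; each matches 0.

yes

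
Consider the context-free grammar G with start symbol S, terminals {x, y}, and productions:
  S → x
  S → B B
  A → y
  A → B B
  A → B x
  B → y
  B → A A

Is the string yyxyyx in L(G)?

S ⇒ BB ⇒ AAB ⇒ yAB ⇒ yBxB ⇒ yyxB ⇒ yyxAA ⇒ yyxyA ⇒ yyxyBx ⇒ yyxyyx

yes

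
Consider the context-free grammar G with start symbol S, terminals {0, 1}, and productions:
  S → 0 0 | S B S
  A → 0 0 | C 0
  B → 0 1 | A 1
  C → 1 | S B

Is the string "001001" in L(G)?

no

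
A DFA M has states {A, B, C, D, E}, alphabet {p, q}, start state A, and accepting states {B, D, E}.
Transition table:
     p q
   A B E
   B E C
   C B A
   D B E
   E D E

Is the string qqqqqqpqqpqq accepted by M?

accepted

A --q--> E
E --q--> E
E --q--> E
E --q--> E
E --q--> E
E --q--> E
E --p--> D
D --q--> E
E --q--> E
E --p--> D
D --q--> E
E --q--> E
End in state E, which is an accepting state.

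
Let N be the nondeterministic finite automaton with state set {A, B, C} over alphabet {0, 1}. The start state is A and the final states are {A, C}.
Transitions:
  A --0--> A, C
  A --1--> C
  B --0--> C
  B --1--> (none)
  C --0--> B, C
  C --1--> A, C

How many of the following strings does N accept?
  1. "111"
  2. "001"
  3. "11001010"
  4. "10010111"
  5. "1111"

5

"111": accepted
"001": accepted
"11001010": accepted
"10010111": accepted
"1111": accepted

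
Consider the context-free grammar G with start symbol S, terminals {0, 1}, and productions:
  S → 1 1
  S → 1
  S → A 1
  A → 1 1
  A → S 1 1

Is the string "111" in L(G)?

yes

S ⇒ A1 ⇒ 111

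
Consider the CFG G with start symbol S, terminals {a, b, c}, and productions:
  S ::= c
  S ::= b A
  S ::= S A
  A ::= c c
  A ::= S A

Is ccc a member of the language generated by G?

yes

S ⇒ SA ⇒ cA ⇒ ccc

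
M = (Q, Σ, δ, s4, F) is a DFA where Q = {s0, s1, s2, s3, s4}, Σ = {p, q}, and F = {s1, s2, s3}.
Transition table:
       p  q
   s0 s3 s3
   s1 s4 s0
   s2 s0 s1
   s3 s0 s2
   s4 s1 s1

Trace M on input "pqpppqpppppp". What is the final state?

s3

s4 --p--> s1
s1 --q--> s0
s0 --p--> s3
s3 --p--> s0
s0 --p--> s3
s3 --q--> s2
s2 --p--> s0
s0 --p--> s3
s3 --p--> s0
s0 --p--> s3
s3 --p--> s0
s0 --p--> s3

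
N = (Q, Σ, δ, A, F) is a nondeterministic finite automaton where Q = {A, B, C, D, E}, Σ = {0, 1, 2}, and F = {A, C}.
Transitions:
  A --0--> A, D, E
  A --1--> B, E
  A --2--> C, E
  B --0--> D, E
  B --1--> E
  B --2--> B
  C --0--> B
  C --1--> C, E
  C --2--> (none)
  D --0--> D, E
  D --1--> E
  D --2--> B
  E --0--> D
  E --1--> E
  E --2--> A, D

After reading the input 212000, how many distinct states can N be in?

3

Start: {A}
read 2: {C, E}
read 1: {C, E}
read 2: {A, D}
read 0: {A, D, E}
read 0: {A, D, E}
read 0: {A, D, E}
Final reachable set {A, D, E} has 3 states.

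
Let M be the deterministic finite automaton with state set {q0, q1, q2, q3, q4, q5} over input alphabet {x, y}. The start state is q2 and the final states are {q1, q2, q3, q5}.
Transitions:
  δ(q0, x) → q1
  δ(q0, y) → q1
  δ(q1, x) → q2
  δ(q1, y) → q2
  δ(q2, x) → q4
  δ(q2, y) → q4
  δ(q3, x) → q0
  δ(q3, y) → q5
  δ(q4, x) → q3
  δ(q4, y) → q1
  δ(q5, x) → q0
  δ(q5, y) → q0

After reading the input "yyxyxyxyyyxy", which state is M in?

q5

q2 --y--> q4
q4 --y--> q1
q1 --x--> q2
q2 --y--> q4
q4 --x--> q3
q3 --y--> q5
q5 --x--> q0
q0 --y--> q1
q1 --y--> q2
q2 --y--> q4
q4 --x--> q3
q3 --y--> q5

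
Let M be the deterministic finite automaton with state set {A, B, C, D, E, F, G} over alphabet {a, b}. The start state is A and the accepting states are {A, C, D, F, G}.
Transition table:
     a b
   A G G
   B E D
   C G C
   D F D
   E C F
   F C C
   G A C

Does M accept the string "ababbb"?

A --a--> G
G --b--> C
C --a--> G
G --b--> C
C --b--> C
C --b--> C
End in state C, which is an accepting state.

accepted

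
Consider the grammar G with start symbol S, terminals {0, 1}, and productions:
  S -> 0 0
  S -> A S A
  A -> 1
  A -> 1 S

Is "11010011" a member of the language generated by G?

no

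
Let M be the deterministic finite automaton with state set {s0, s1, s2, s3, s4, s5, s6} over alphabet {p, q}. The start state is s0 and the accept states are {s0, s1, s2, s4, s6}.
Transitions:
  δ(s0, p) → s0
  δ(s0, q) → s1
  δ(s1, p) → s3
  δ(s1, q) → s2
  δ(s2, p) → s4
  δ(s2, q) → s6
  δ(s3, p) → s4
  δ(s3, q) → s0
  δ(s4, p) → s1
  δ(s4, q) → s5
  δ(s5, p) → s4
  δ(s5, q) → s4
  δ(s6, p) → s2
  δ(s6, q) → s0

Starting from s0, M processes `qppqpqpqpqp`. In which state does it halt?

s0 --q--> s1
s1 --p--> s3
s3 --p--> s4
s4 --q--> s5
s5 --p--> s4
s4 --q--> s5
s5 --p--> s4
s4 --q--> s5
s5 --p--> s4
s4 --q--> s5
s5 --p--> s4

s4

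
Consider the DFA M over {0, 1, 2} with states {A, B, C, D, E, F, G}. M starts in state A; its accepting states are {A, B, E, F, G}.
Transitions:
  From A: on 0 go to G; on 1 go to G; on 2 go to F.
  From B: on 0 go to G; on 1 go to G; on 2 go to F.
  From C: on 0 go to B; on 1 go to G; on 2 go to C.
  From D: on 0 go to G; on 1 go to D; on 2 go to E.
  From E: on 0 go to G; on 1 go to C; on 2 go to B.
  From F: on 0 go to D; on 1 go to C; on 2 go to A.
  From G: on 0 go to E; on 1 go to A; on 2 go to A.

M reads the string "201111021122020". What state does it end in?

G

A --2--> F
F --0--> D
D --1--> D
D --1--> D
D --1--> D
D --1--> D
D --0--> G
G --2--> A
A --1--> G
G --1--> A
A --2--> F
F --2--> A
A --0--> G
G --2--> A
A --0--> G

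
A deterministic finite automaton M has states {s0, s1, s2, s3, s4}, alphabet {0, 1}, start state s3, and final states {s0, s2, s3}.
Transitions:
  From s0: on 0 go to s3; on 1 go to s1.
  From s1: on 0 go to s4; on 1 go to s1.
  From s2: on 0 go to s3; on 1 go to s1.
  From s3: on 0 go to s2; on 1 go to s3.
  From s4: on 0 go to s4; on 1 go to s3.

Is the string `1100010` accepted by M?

s3 --1--> s3
s3 --1--> s3
s3 --0--> s2
s2 --0--> s3
s3 --0--> s2
s2 --1--> s1
s1 --0--> s4
End in state s4, which is not an accepting state.

rejected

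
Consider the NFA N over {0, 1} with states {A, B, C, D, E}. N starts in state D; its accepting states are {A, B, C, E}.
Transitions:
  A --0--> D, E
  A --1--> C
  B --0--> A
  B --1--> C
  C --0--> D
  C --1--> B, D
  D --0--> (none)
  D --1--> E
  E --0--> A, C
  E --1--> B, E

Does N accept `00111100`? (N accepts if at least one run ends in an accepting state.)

Start: {D}
read 0: {}
The reachable set is empty and stays empty for the remaining 7 symbols.
Reachable ∩ accepting = {} — empty.

rejected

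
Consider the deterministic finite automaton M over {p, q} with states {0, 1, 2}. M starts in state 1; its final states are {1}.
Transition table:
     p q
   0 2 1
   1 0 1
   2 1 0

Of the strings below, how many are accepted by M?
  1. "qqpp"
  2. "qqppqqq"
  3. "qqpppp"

1

"qqpp": rejected
"qqppqqq": accepted
"qqpppp": rejected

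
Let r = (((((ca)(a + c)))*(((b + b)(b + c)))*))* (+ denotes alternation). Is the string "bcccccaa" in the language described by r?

bcccccaa cannot be split into zero or more pieces each matching ((((ca)(a+c)))*(((b+b)(b+c)))*).

no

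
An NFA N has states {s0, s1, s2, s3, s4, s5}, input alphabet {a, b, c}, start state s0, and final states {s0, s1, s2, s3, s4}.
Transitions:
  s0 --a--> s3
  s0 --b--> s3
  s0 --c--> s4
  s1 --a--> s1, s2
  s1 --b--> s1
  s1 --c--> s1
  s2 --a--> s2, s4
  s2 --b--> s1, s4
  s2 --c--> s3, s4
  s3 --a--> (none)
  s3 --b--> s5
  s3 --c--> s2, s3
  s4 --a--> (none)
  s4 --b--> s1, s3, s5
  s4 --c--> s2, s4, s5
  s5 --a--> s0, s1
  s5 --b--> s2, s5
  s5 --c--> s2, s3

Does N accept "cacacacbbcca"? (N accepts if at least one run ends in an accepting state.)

Start: {s0}
read c: {s4}
read a: {}
The reachable set is empty and stays empty for the remaining 10 symbols.
Reachable ∩ accepting = {} — empty.

rejected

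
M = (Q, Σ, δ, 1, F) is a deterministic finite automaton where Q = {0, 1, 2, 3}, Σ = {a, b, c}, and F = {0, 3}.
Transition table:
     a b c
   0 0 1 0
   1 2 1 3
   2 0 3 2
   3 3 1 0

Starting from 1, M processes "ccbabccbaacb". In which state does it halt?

1

1 --c--> 3
3 --c--> 0
0 --b--> 1
1 --a--> 2
2 --b--> 3
3 --c--> 0
0 --c--> 0
0 --b--> 1
1 --a--> 2
2 --a--> 0
0 --c--> 0
0 --b--> 1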